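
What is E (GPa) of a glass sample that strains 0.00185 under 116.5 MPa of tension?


Young's modulus: E = stress / strain
  E = 116.5 MPa / 0.00185 = 62972.97 MPa
Convert to GPa: 62972.97 / 1000 = 62.97 GPa

62.97 GPa


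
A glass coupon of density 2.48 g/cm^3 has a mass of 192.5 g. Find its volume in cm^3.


Rearrange rho = m / V:
  V = m / rho
  V = 192.5 / 2.48 = 77.621 cm^3

77.621 cm^3


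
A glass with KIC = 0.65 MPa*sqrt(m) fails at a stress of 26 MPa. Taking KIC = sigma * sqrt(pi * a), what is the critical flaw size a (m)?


Rearrange KIC = sigma * sqrt(pi * a):
  sqrt(pi * a) = KIC / sigma
  sqrt(pi * a) = 0.65 / 26 = 0.025
  a = (KIC / sigma)^2 / pi
  a = 0.025^2 / pi = 0.0001989 m

0.0001989 m


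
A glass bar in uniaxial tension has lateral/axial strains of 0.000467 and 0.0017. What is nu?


Poisson's ratio: nu = lateral strain / axial strain
  nu = 0.000467 / 0.0017 = 0.2747

0.2747


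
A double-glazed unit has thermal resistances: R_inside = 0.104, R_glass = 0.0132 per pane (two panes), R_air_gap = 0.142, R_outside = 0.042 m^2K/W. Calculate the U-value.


Total thermal resistance (series):
  R_total = R_in + R_glass + R_air + R_glass + R_out
  R_total = 0.104 + 0.0132 + 0.142 + 0.0132 + 0.042 = 0.3144 m^2K/W
U-value = 1 / R_total = 1 / 0.3144 = 3.181 W/m^2K

3.181 W/m^2K


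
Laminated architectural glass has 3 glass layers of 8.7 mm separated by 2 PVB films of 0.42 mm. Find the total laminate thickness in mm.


Total thickness = glass contribution + PVB contribution
  Glass: 3 * 8.7 = 26.1 mm
  PVB: 2 * 0.42 = 0.84 mm
  Total = 26.1 + 0.84 = 26.94 mm

26.94 mm


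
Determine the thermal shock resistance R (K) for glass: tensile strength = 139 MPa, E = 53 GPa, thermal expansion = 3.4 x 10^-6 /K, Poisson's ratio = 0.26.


Thermal shock resistance: R = sigma * (1 - nu) / (E * alpha)
  Numerator = 139 * (1 - 0.26) = 102.86
  Denominator = 53 * 1000 * (3.4 x 10^-6) = 0.1802
  R = 102.86 / 0.1802 = 570.8 K

570.8 K


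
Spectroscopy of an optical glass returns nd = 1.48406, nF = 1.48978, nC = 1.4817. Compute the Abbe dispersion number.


Abbe number formula: Vd = (nd - 1) / (nF - nC)
  nd - 1 = 1.48406 - 1 = 0.48406
  nF - nC = 1.48978 - 1.4817 = 0.00808
  Vd = 0.48406 / 0.00808 = 59.91

59.91


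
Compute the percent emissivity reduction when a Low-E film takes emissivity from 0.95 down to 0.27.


Percentage reduction = (1 - coated/uncoated) * 100
  Ratio = 0.27 / 0.95 = 0.2842
  Reduction = (1 - 0.2842) * 100 = 71.6%

71.6%


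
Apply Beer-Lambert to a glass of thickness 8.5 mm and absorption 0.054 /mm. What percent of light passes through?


Beer-Lambert law: T = exp(-alpha * thickness)
  exponent = -0.054 * 8.5 = -0.459
  T = exp(-0.459) = 0.6319
  Percentage = 0.6319 * 100 = 63.19%

63.19%


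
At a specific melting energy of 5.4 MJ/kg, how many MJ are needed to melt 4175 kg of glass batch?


Total energy = mass * specific energy
  E = 4175 * 5.4 = 22545 MJ

22545 MJ


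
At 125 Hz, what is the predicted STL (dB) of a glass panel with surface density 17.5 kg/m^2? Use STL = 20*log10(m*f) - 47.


Mass law: STL = 20 * log10(m * f) - 47
  m * f = 17.5 * 125 = 2187.5
  log10(2187.5) = 3.33995
  STL = 20 * 3.33995 - 47 = 66.799 - 47 = 19.8 dB

19.8 dB


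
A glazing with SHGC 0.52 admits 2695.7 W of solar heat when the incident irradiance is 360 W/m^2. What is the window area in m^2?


Rearrange Q = Area * SHGC * Irradiance:
  Area = Q / (SHGC * Irradiance)
  Area = 2695.7 / (0.52 * 360) = 14.4 m^2

14.4 m^2


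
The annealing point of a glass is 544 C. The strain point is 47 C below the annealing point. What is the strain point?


Strain point = annealing point - difference:
  T_strain = 544 - 47 = 497 C

497 C


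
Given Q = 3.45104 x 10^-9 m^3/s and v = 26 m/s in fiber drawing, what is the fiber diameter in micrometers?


Cross-sectional area from continuity:
  A = Q / v = 3.45104 x 10^-9 / 26 = 1.327323 x 10^-10 m^2
Diameter from circular cross-section:
  d = sqrt(4A / pi) * 10^6 (m -> um)
  d = sqrt(4 * 1.327323 x 10^-10 / pi) * 10^6 = 13.0 um

13.0 um


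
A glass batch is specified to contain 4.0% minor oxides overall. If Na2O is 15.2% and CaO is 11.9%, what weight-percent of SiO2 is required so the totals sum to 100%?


Known pieces sum to 100%:
  SiO2 = 100 - (others + Na2O + CaO)
  SiO2 = 100 - (4.0 + 15.2 + 11.9) = 68.9%

68.9%


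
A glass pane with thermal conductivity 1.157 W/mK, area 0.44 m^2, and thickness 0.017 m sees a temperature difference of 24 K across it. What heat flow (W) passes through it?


Fourier's law: Q = k * A * dT / t
  Q = 1.157 * 0.44 * 24 / 0.017
  Q = 12.21792 / 0.017 = 718.7 W

718.7 W


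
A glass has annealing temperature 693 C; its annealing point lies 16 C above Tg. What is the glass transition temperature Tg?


Rearrange T_anneal = Tg + offset for Tg:
  Tg = T_anneal - offset = 693 - 16 = 677 C

677 C


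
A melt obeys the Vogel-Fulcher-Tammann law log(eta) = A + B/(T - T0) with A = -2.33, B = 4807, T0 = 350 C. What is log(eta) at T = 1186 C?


VFT equation: log(eta) = A + B / (T - T0)
  T - T0 = 1186 - 350 = 836
  B / (T - T0) = 4807 / 836 = 5.75
  log(eta) = -2.33 + 5.75 = 3.42

3.42


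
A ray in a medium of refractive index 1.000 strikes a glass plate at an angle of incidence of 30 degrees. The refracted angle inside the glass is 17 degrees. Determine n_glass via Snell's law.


Apply Snell's law: n1 * sin(theta1) = n2 * sin(theta2)
  n2 = n1 * sin(theta1) / sin(theta2)
  sin(30) = 0.5
  sin(17) = 0.292372
  n2 = 1.000 * 0.5 / 0.292372 = 1.7102

1.7102


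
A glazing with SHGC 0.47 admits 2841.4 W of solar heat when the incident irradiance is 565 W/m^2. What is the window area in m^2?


Rearrange Q = Area * SHGC * Irradiance:
  Area = Q / (SHGC * Irradiance)
  Area = 2841.4 / (0.47 * 565) = 10.7 m^2

10.7 m^2


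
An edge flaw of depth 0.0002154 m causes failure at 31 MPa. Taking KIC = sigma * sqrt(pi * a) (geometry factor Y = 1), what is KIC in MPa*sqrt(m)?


Fracture toughness: KIC = sigma * sqrt(pi * a)
  pi * a = pi * 0.0002154 = 0.000676699
  sqrt(pi * a) = 0.026013
  KIC = 31 * 0.026013 = 0.806 MPa*sqrt(m)

0.806 MPa*sqrt(m)


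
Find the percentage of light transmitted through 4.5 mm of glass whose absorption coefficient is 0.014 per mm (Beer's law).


Beer-Lambert law: T = exp(-alpha * thickness)
  exponent = -0.014 * 4.5 = -0.063
  T = exp(-0.063) = 0.9389
  Percentage = 0.9389 * 100 = 93.89%

93.89%


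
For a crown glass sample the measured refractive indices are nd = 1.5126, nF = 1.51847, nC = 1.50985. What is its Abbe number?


Abbe number formula: Vd = (nd - 1) / (nF - nC)
  nd - 1 = 1.5126 - 1 = 0.5126
  nF - nC = 1.51847 - 1.50985 = 0.00862
  Vd = 0.5126 / 0.00862 = 59.47

59.47


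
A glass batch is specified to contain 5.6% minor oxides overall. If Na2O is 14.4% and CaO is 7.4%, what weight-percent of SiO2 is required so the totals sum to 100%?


Known pieces sum to 100%:
  SiO2 = 100 - (others + Na2O + CaO)
  SiO2 = 100 - (5.6 + 14.4 + 7.4) = 72.6%

72.6%


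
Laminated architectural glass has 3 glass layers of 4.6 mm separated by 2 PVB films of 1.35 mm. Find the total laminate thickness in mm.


Total thickness = glass contribution + PVB contribution
  Glass: 3 * 4.6 = 13.8 mm
  PVB: 2 * 1.35 = 2.7 mm
  Total = 13.8 + 2.7 = 16.5 mm

16.5 mm


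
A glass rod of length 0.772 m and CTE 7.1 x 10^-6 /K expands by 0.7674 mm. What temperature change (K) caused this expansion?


Rearrange dL = alpha * L0 * dT for dT:
  dT = dL / (alpha * L0)
  dL (m) = 0.7674 / 1000 = 0.0007674
  dT = 0.0007674 / ((7.1 x 10^-6) * 0.772) = 140.0 K

140.0 K


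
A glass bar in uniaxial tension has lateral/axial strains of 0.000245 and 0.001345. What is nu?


Poisson's ratio: nu = lateral strain / axial strain
  nu = 0.000245 / 0.001345 = 0.1822

0.1822


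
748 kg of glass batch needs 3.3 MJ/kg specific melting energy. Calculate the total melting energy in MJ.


Total energy = mass * specific energy
  E = 748 * 3.3 = 2468.4 MJ

2468.4 MJ


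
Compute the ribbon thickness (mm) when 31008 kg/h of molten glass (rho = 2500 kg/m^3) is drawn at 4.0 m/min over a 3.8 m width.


Ribbon cross-section from mass balance:
  Volume rate = throughput / density = 31008 / 2500 = 12.4032 m^3/h
  thickness = volume rate / (speed * 60 * width), i.e.
  thickness = throughput / (60 * speed * width * density) * 1000
  thickness = 31008 / (60 * 4.0 * 3.8 * 2500) * 1000 = 13.6 mm

13.6 mm


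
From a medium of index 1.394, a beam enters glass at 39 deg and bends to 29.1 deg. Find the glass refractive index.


Apply Snell's law: n1 * sin(theta1) = n2 * sin(theta2)
  n2 = n1 * sin(theta1) / sin(theta2)
  sin(39) = 0.62932
  sin(29.1) = 0.486335
  n2 = 1.394 * 0.62932 / 0.486335 = 1.8038

1.8038


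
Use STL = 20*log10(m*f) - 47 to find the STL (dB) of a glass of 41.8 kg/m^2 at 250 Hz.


Mass law: STL = 20 * log10(m * f) - 47
  m * f = 41.8 * 250 = 10450
  log10(10450) = 4.01912
  STL = 20 * 4.01912 - 47 = 80.3824 - 47 = 33.4 dB

33.4 dB


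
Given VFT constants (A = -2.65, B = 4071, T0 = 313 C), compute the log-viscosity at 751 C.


VFT equation: log(eta) = A + B / (T - T0)
  T - T0 = 751 - 313 = 438
  B / (T - T0) = 4071 / 438 = 9.295
  log(eta) = -2.65 + 9.295 = 6.645

6.645


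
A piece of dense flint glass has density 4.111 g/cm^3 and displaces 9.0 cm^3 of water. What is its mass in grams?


Rearrange rho = m / V:
  m = rho * V
  m = 4.111 * 9.0 = 36.999 g

36.999 g


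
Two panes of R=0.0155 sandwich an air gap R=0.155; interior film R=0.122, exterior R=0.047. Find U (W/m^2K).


Total thermal resistance (series):
  R_total = R_in + R_glass + R_air + R_glass + R_out
  R_total = 0.122 + 0.0155 + 0.155 + 0.0155 + 0.047 = 0.355 m^2K/W
U-value = 1 / R_total = 1 / 0.355 = 2.817 W/m^2K

2.817 W/m^2K


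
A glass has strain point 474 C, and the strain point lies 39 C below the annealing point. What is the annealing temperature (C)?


T_anneal = T_strain + gap:
  T_anneal = 474 + 39 = 513 C

513 C


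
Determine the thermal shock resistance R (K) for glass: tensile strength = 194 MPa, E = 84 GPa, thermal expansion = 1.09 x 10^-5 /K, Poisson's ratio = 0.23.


Thermal shock resistance: R = sigma * (1 - nu) / (E * alpha)
  Numerator = 194 * (1 - 0.23) = 149.38
  Denominator = 84 * 1000 * (1.09 x 10^-5) = 0.9156
  R = 149.38 / 0.9156 = 163.1 K

163.1 K


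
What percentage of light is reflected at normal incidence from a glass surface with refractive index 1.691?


Fresnel reflectance at normal incidence:
  R = ((n - 1)/(n + 1))^2
  (n - 1)/(n + 1) = (1.691 - 1)/(1.691 + 1) = 0.256782
  R = 0.256782^2 = 0.065937
  R(%) = 0.065937 * 100 = 6.594%

6.594%


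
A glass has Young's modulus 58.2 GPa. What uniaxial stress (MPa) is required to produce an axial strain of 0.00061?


Rearrange E = sigma / epsilon:
  sigma = E * epsilon
  E (MPa) = 58.2 * 1000 = 58200
  sigma = 58200 * 0.00061 = 35.5 MPa

35.5 MPa


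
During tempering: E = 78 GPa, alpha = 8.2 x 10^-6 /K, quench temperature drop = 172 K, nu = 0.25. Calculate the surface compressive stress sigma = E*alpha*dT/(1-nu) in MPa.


Tempering stress: sigma = E * alpha * dT / (1 - nu)
  E (MPa) = 78 * 1000 = 78000
  Numerator = 78000 * (8.2 x 10^-6) * 172 = 110.0112
  Denominator = 1 - 0.25 = 0.75
  sigma = 110.0112 / 0.75 = 146.7 MPa

146.7 MPa


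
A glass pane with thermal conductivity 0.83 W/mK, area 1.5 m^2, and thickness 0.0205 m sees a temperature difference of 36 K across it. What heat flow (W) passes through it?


Fourier's law: Q = k * A * dT / t
  Q = 0.83 * 1.5 * 36 / 0.0205
  Q = 44.82 / 0.0205 = 2186.3 W

2186.3 W


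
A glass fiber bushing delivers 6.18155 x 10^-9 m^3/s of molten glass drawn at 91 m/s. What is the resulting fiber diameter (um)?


Cross-sectional area from continuity:
  A = Q / v = 6.18155 x 10^-9 / 91 = 6.792912 x 10^-11 m^2
Diameter from circular cross-section:
  d = sqrt(4A / pi) * 10^6 (m -> um)
  d = sqrt(4 * 6.792912 x 10^-11 / pi) * 10^6 = 9.3 um

9.3 um


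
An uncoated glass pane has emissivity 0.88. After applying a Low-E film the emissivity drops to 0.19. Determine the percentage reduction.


Percentage reduction = (1 - coated/uncoated) * 100
  Ratio = 0.19 / 0.88 = 0.2159
  Reduction = (1 - 0.2159) * 100 = 78.4%

78.4%


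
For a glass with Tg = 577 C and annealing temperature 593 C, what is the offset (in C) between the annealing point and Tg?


Offset = T_anneal - Tg:
  offset = 593 - 577 = 16 C

16 C


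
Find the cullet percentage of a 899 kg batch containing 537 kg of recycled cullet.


Cullet ratio = (cullet mass / total batch mass) * 100
  Ratio = 537 / 899 * 100 = 59.73%

59.73%


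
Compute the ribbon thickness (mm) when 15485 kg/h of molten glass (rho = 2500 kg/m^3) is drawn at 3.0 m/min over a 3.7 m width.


Ribbon cross-section from mass balance:
  Volume rate = throughput / density = 15485 / 2500 = 6.194 m^3/h
  thickness = volume rate / (speed * 60 * width), i.e.
  thickness = throughput / (60 * speed * width * density) * 1000
  thickness = 15485 / (60 * 3.0 * 3.7 * 2500) * 1000 = 9.3 mm

9.3 mm


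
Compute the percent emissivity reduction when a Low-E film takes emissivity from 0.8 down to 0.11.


Percentage reduction = (1 - coated/uncoated) * 100
  Ratio = 0.11 / 0.8 = 0.1375
  Reduction = (1 - 0.1375) * 100 = 86.2%

86.2%


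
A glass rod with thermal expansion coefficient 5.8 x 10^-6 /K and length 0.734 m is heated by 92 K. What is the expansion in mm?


Thermal expansion formula: dL = alpha * L0 * dT
  dL = (5.8 x 10^-6) * 0.734 * 92 = 0.00039166 m
Convert to mm: 0.00039166 * 1000 = 0.3917 mm

0.3917 mm


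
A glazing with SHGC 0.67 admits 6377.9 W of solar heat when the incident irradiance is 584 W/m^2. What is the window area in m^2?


Rearrange Q = Area * SHGC * Irradiance:
  Area = Q / (SHGC * Irradiance)
  Area = 6377.9 / (0.67 * 584) = 16.3 m^2

16.3 m^2


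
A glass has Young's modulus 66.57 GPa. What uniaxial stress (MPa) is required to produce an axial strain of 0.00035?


Rearrange E = sigma / epsilon:
  sigma = E * epsilon
  E (MPa) = 66.57 * 1000 = 66570
  sigma = 66570 * 0.00035 = 23.3 MPa

23.3 MPa


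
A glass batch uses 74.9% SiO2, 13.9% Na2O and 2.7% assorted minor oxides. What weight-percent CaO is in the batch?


Pieces sum to 100%:
  CaO = 100 - (SiO2 + Na2O + others)
  CaO = 100 - (74.9 + 13.9 + 2.7) = 8.5%

8.5%


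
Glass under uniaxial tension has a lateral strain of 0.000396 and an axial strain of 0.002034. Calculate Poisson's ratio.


Poisson's ratio: nu = lateral strain / axial strain
  nu = 0.000396 / 0.002034 = 0.1947

0.1947


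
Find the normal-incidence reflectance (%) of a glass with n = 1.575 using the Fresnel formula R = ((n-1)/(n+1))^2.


Fresnel reflectance at normal incidence:
  R = ((n - 1)/(n + 1))^2
  (n - 1)/(n + 1) = (1.575 - 1)/(1.575 + 1) = 0.223301
  R = 0.223301^2 = 0.0498633
  R(%) = 0.0498633 * 100 = 4.986%

4.986%


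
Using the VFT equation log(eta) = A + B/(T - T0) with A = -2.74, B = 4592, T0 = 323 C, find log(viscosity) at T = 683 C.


VFT equation: log(eta) = A + B / (T - T0)
  T - T0 = 683 - 323 = 360
  B / (T - T0) = 4592 / 360 = 12.756
  log(eta) = -2.74 + 12.756 = 10.016

10.016


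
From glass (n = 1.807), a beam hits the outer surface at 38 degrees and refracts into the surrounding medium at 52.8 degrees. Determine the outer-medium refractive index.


Apply Snell's law: n1 * sin(theta1) = n2 * sin(theta2)
  n2 = n1 * sin(theta1) / sin(theta2)
  sin(38) = 0.615661
  sin(52.8) = 0.79653
  n2 = 1.807 * 0.615661 / 0.79653 = 1.3967

1.3967


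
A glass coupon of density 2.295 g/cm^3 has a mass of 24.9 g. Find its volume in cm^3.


Rearrange rho = m / V:
  V = m / rho
  V = 24.9 / 2.295 = 10.85 cm^3

10.85 cm^3


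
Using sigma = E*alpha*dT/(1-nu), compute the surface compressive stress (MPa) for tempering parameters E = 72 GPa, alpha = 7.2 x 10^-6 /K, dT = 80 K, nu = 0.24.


Tempering stress: sigma = E * alpha * dT / (1 - nu)
  E (MPa) = 72 * 1000 = 72000
  Numerator = 72000 * (7.2 x 10^-6) * 80 = 41.472
  Denominator = 1 - 0.24 = 0.76
  sigma = 41.472 / 0.76 = 54.6 MPa

54.6 MPa


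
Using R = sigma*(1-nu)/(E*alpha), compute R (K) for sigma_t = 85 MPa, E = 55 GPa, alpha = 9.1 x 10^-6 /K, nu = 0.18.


Thermal shock resistance: R = sigma * (1 - nu) / (E * alpha)
  Numerator = 85 * (1 - 0.18) = 69.7
  Denominator = 55 * 1000 * (9.1 x 10^-6) = 0.5005
  R = 69.7 / 0.5005 = 139.3 K

139.3 K


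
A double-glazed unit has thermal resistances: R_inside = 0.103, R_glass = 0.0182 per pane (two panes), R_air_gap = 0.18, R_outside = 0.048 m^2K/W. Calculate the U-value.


Total thermal resistance (series):
  R_total = R_in + R_glass + R_air + R_glass + R_out
  R_total = 0.103 + 0.0182 + 0.18 + 0.0182 + 0.048 = 0.3674 m^2K/W
U-value = 1 / R_total = 1 / 0.3674 = 2.722 W/m^2K

2.722 W/m^2K


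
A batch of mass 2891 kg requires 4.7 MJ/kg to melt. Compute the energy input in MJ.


Total energy = mass * specific energy
  E = 2891 * 4.7 = 13587.7 MJ

13587.7 MJ


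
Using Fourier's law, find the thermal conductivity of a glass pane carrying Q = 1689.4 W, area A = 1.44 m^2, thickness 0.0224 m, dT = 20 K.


Fourier's law rearranged: k = Q * t / (A * dT)
  Numerator = 1689.4 * 0.0224 = 37.84256
  Denominator = 1.44 * 20 = 28.8
  k = 37.84256 / 28.8 = 1.314 W/mK

1.314 W/mK


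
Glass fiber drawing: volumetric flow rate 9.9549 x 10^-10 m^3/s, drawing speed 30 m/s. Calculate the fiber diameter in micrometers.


Cross-sectional area from continuity:
  A = Q / v = 9.9549 x 10^-10 / 30 = 3.3183 x 10^-11 m^2
Diameter from circular cross-section:
  d = sqrt(4A / pi) * 10^6 (m -> um)
  d = sqrt(4 * 3.3183 x 10^-11 / pi) * 10^6 = 6.5 um

6.5 um


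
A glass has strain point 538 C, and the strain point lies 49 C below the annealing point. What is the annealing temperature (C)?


T_anneal = T_strain + gap:
  T_anneal = 538 + 49 = 587 C

587 C


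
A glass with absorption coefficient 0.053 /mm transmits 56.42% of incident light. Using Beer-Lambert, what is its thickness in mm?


Rearrange T = exp(-alpha * thickness):
  thickness = -ln(T) / alpha
  T = 56.42/100 = 0.5642
  ln(T) = -0.57235
  -ln(T) = 0.57235
  thickness = 0.57235 / 0.053 = 10.8 mm

10.8 mm


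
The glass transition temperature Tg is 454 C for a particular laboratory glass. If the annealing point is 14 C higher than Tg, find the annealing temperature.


The annealing temperature is Tg plus the offset:
  T_anneal = 454 + 14 = 468 C

468 C


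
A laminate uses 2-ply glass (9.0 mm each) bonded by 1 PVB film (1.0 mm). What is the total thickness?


Total thickness = glass contribution + PVB contribution
  Glass: 2 * 9.0 = 18.0 mm
  PVB: 1 * 1.0 = 1.0 mm
  Total = 18.0 + 1.0 = 19.0 mm

19.0 mm


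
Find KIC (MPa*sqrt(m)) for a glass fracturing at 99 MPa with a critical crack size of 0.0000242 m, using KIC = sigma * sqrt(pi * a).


Fracture toughness: KIC = sigma * sqrt(pi * a)
  pi * a = pi * 0.0000242 = 0.000076027
  sqrt(pi * a) = 0.008719
  KIC = 99 * 0.008719 = 0.863 MPa*sqrt(m)

0.863 MPa*sqrt(m)


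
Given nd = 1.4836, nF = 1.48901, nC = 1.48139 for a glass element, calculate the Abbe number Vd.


Abbe number formula: Vd = (nd - 1) / (nF - nC)
  nd - 1 = 1.4836 - 1 = 0.4836
  nF - nC = 1.48901 - 1.48139 = 0.00762
  Vd = 0.4836 / 0.00762 = 63.46

63.46


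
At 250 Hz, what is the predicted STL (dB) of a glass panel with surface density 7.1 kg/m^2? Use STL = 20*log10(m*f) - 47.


Mass law: STL = 20 * log10(m * f) - 47
  m * f = 7.1 * 250 = 1775
  log10(1775) = 3.2492
  STL = 20 * 3.2492 - 47 = 64.984 - 47 = 18.0 dB

18.0 dB


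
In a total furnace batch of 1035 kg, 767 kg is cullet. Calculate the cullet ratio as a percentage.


Cullet ratio = (cullet mass / total batch mass) * 100
  Ratio = 767 / 1035 * 100 = 74.11%

74.11%


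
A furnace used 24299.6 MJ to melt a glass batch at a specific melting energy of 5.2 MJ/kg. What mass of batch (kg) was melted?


Rearrange E = m * s for m:
  m = E / s
  m = 24299.6 / 5.2 = 4673.0 kg

4673.0 kg


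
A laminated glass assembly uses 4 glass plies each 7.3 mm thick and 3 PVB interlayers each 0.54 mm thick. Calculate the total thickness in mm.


Total thickness = glass contribution + PVB contribution
  Glass: 4 * 7.3 = 29.2 mm
  PVB: 3 * 0.54 = 1.62 mm
  Total = 29.2 + 1.62 = 30.82 mm

30.82 mm


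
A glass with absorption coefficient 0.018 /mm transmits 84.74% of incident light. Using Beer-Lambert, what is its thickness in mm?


Rearrange T = exp(-alpha * thickness):
  thickness = -ln(T) / alpha
  T = 84.74/100 = 0.8474
  ln(T) = -0.16558
  -ln(T) = 0.16558
  thickness = 0.16558 / 0.018 = 9.2 mm

9.2 mm


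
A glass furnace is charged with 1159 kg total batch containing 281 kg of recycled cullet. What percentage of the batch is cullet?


Cullet ratio = (cullet mass / total batch mass) * 100
  Ratio = 281 / 1159 * 100 = 24.25%

24.25%


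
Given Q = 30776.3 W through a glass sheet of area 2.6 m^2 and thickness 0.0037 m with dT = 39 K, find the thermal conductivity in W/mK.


Fourier's law rearranged: k = Q * t / (A * dT)
  Numerator = 30776.3 * 0.0037 = 113.87231
  Denominator = 2.6 * 39 = 101.4
  k = 113.87231 / 101.4 = 1.123 W/mK

1.123 W/mK


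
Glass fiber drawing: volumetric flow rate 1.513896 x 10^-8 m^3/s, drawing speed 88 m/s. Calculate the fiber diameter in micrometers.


Cross-sectional area from continuity:
  A = Q / v = 1.513896 x 10^-8 / 88 = 1.720336 x 10^-10 m^2
Diameter from circular cross-section:
  d = sqrt(4A / pi) * 10^6 (m -> um)
  d = sqrt(4 * 1.720336 x 10^-10 / pi) * 10^6 = 14.8 um

14.8 um


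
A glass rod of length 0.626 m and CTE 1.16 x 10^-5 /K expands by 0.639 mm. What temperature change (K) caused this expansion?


Rearrange dL = alpha * L0 * dT for dT:
  dT = dL / (alpha * L0)
  dL (m) = 0.639 / 1000 = 0.000639
  dT = 0.000639 / ((1.16 x 10^-5) * 0.626) = 88.0 K

88.0 K


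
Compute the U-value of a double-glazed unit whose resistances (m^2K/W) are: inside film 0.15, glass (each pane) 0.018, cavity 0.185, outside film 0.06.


Total thermal resistance (series):
  R_total = R_in + R_glass + R_air + R_glass + R_out
  R_total = 0.15 + 0.018 + 0.185 + 0.018 + 0.06 = 0.431 m^2K/W
U-value = 1 / R_total = 1 / 0.431 = 2.32 W/m^2K

2.32 W/m^2K


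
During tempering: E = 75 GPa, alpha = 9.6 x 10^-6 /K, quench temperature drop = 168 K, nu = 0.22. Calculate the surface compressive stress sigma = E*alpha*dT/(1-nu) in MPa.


Tempering stress: sigma = E * alpha * dT / (1 - nu)
  E (MPa) = 75 * 1000 = 75000
  Numerator = 75000 * (9.6 x 10^-6) * 168 = 120.96
  Denominator = 1 - 0.22 = 0.78
  sigma = 120.96 / 0.78 = 155.1 MPa

155.1 MPa


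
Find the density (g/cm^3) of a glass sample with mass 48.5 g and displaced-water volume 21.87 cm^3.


Use the definition of density:
  rho = mass / volume
  rho = 48.5 / 21.87 = 2.218 g/cm^3

2.218 g/cm^3


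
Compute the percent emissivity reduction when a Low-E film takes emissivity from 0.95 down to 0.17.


Percentage reduction = (1 - coated/uncoated) * 100
  Ratio = 0.17 / 0.95 = 0.1789
  Reduction = (1 - 0.1789) * 100 = 82.1%

82.1%


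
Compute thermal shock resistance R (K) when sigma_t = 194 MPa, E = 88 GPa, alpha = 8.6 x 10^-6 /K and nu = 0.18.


Thermal shock resistance: R = sigma * (1 - nu) / (E * alpha)
  Numerator = 194 * (1 - 0.18) = 159.08
  Denominator = 88 * 1000 * (8.6 x 10^-6) = 0.7568
  R = 159.08 / 0.7568 = 210.2 K

210.2 K


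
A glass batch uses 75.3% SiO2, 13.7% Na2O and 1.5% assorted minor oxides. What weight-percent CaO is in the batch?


Pieces sum to 100%:
  CaO = 100 - (SiO2 + Na2O + others)
  CaO = 100 - (75.3 + 13.7 + 1.5) = 9.5%

9.5%


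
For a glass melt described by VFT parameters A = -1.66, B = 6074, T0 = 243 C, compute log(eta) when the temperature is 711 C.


VFT equation: log(eta) = A + B / (T - T0)
  T - T0 = 711 - 243 = 468
  B / (T - T0) = 6074 / 468 = 12.979
  log(eta) = -1.66 + 12.979 = 11.319

11.319


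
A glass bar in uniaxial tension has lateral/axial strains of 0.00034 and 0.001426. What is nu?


Poisson's ratio: nu = lateral strain / axial strain
  nu = 0.00034 / 0.001426 = 0.2384

0.2384


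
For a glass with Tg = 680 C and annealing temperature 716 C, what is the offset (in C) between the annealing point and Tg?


Offset = T_anneal - Tg:
  offset = 716 - 680 = 36 C

36 C


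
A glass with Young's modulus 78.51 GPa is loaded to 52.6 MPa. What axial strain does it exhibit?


Rearrange E = sigma / epsilon:
  epsilon = sigma / E
  E (MPa) = 78.51 * 1000 = 78510
  epsilon = 52.6 / 78510 = 0.00067

0.00067


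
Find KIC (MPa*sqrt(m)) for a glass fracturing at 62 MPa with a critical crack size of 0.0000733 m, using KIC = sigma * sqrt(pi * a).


Fracture toughness: KIC = sigma * sqrt(pi * a)
  pi * a = pi * 0.0000733 = 0.000230279
  sqrt(pi * a) = 0.015175
  KIC = 62 * 0.015175 = 0.941 MPa*sqrt(m)

0.941 MPa*sqrt(m)


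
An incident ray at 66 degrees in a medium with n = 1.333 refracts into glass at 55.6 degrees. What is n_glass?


Apply Snell's law: n1 * sin(theta1) = n2 * sin(theta2)
  n2 = n1 * sin(theta1) / sin(theta2)
  sin(66) = 0.913545
  sin(55.6) = 0.825113
  n2 = 1.333 * 0.913545 / 0.825113 = 1.4759

1.4759


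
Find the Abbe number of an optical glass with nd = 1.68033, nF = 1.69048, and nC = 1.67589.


Abbe number formula: Vd = (nd - 1) / (nF - nC)
  nd - 1 = 1.68033 - 1 = 0.68033
  nF - nC = 1.69048 - 1.67589 = 0.01459
  Vd = 0.68033 / 0.01459 = 46.63

46.63


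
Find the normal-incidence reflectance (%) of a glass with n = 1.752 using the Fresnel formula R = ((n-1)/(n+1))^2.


Fresnel reflectance at normal incidence:
  R = ((n - 1)/(n + 1))^2
  (n - 1)/(n + 1) = (1.752 - 1)/(1.752 + 1) = 0.273256
  R = 0.273256^2 = 0.0746688
  R(%) = 0.0746688 * 100 = 7.467%

7.467%


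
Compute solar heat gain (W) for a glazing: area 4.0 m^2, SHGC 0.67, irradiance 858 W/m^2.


Solar heat gain: Q = Area * SHGC * Irradiance
  Q = 4.0 * 0.67 * 858 = 2299.4 W

2299.4 W


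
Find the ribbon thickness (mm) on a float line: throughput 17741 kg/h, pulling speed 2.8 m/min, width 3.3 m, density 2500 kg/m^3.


Ribbon cross-section from mass balance:
  Volume rate = throughput / density = 17741 / 2500 = 7.0964 m^3/h
  thickness = volume rate / (speed * 60 * width), i.e.
  thickness = throughput / (60 * speed * width * density) * 1000
  thickness = 17741 / (60 * 2.8 * 3.3 * 2500) * 1000 = 12.8 mm

12.8 mm


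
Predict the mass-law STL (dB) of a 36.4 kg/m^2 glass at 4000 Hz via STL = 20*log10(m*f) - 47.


Mass law: STL = 20 * log10(m * f) - 47
  m * f = 36.4 * 4000 = 145600
  log10(145600) = 5.16316
  STL = 20 * 5.16316 - 47 = 103.2632 - 47 = 56.3 dB

56.3 dB


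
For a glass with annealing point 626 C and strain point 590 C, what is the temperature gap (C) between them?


Gap = T_anneal - T_strain:
  gap = 626 - 590 = 36 C

36 C


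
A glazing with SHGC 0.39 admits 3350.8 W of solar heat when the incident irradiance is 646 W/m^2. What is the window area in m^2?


Rearrange Q = Area * SHGC * Irradiance:
  Area = Q / (SHGC * Irradiance)
  Area = 3350.8 / (0.39 * 646) = 13.3 m^2

13.3 m^2


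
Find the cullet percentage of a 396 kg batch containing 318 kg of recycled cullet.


Cullet ratio = (cullet mass / total batch mass) * 100
  Ratio = 318 / 396 * 100 = 80.3%

80.3%


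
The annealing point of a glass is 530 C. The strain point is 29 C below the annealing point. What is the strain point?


Strain point = annealing point - difference:
  T_strain = 530 - 29 = 501 C

501 C


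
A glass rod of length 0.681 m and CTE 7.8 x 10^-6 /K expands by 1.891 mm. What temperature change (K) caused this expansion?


Rearrange dL = alpha * L0 * dT for dT:
  dT = dL / (alpha * L0)
  dL (m) = 1.891 / 1000 = 0.001891
  dT = 0.001891 / ((7.8 x 10^-6) * 0.681) = 356.0 K

356.0 K


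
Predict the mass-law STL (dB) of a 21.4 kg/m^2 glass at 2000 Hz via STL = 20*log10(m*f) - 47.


Mass law: STL = 20 * log10(m * f) - 47
  m * f = 21.4 * 2000 = 42800
  log10(42800) = 4.63144
  STL = 20 * 4.63144 - 47 = 92.6288 - 47 = 45.6 dB

45.6 dB


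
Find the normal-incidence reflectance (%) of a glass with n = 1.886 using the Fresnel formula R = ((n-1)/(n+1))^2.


Fresnel reflectance at normal incidence:
  R = ((n - 1)/(n + 1))^2
  (n - 1)/(n + 1) = (1.886 - 1)/(1.886 + 1) = 0.306999
  R = 0.306999^2 = 0.0942484
  R(%) = 0.0942484 * 100 = 9.425%

9.425%


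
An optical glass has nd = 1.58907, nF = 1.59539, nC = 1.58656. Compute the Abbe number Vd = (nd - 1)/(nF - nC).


Abbe number formula: Vd = (nd - 1) / (nF - nC)
  nd - 1 = 1.58907 - 1 = 0.58907
  nF - nC = 1.59539 - 1.58656 = 0.00883
  Vd = 0.58907 / 0.00883 = 66.71

66.71


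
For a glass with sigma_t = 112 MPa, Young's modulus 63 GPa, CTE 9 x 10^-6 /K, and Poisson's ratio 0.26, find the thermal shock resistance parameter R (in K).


Thermal shock resistance: R = sigma * (1 - nu) / (E * alpha)
  Numerator = 112 * (1 - 0.26) = 82.88
  Denominator = 63 * 1000 * (9 x 10^-6) = 0.567
  R = 82.88 / 0.567 = 146.2 K

146.2 K


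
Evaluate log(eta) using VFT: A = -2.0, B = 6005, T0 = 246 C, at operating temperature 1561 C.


VFT equation: log(eta) = A + B / (T - T0)
  T - T0 = 1561 - 246 = 1315
  B / (T - T0) = 6005 / 1315 = 4.567
  log(eta) = -2.0 + 4.567 = 2.567

2.567


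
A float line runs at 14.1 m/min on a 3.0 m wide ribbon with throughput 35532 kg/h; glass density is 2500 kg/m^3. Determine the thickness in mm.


Ribbon cross-section from mass balance:
  Volume rate = throughput / density = 35532 / 2500 = 14.2128 m^3/h
  thickness = volume rate / (speed * 60 * width), i.e.
  thickness = throughput / (60 * speed * width * density) * 1000
  thickness = 35532 / (60 * 14.1 * 3.0 * 2500) * 1000 = 5.6 mm

5.6 mm


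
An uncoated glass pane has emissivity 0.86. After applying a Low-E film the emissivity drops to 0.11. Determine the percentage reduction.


Percentage reduction = (1 - coated/uncoated) * 100
  Ratio = 0.11 / 0.86 = 0.1279
  Reduction = (1 - 0.1279) * 100 = 87.2%

87.2%


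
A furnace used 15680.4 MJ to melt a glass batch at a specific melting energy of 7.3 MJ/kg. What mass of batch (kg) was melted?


Rearrange E = m * s for m:
  m = E / s
  m = 15680.4 / 7.3 = 2148.0 kg

2148.0 kg


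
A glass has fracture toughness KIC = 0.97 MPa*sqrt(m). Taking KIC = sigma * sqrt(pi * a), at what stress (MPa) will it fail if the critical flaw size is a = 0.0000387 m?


Rearrange KIC = sigma * sqrt(pi * a):
  sigma = KIC / sqrt(pi * a)
  sqrt(pi * 0.0000387) = 0.011026
  sigma = 0.97 / 0.011026 = 87.97 MPa

87.97 MPa


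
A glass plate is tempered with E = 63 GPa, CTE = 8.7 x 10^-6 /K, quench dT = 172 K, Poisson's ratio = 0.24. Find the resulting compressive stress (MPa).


Tempering stress: sigma = E * alpha * dT / (1 - nu)
  E (MPa) = 63 * 1000 = 63000
  Numerator = 63000 * (8.7 x 10^-6) * 172 = 94.2732
  Denominator = 1 - 0.24 = 0.76
  sigma = 94.2732 / 0.76 = 124.0 MPa

124.0 MPa


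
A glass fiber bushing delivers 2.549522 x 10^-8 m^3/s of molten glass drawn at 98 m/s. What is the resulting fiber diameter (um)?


Cross-sectional area from continuity:
  A = Q / v = 2.549522 x 10^-8 / 98 = 2.601553 x 10^-10 m^2
Diameter from circular cross-section:
  d = sqrt(4A / pi) * 10^6 (m -> um)
  d = sqrt(4 * 2.601553 x 10^-10 / pi) * 10^6 = 18.2 um

18.2 um


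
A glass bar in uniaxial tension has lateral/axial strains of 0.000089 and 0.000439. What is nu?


Poisson's ratio: nu = lateral strain / axial strain
  nu = 0.000089 / 0.000439 = 0.2027

0.2027


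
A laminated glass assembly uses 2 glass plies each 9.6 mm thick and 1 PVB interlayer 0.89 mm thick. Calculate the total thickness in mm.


Total thickness = glass contribution + PVB contribution
  Glass: 2 * 9.6 = 19.2 mm
  PVB: 1 * 0.89 = 0.89 mm
  Total = 19.2 + 0.89 = 20.09 mm

20.09 mm


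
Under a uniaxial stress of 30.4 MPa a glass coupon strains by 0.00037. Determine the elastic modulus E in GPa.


Young's modulus: E = stress / strain
  E = 30.4 MPa / 0.00037 = 82162.16 MPa
Convert to GPa: 82162.16 / 1000 = 82.16 GPa

82.16 GPa


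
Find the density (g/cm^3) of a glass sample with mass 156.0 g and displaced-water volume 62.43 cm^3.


Use the definition of density:
  rho = mass / volume
  rho = 156.0 / 62.43 = 2.499 g/cm^3

2.499 g/cm^3


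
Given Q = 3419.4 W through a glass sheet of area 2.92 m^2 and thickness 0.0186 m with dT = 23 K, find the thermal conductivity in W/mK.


Fourier's law rearranged: k = Q * t / (A * dT)
  Numerator = 3419.4 * 0.0186 = 63.60084
  Denominator = 2.92 * 23 = 67.16
  k = 63.60084 / 67.16 = 0.947 W/mK

0.947 W/mK


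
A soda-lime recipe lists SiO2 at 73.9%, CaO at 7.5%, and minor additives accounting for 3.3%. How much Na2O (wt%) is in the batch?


Pieces sum to 100%:
  Na2O = 100 - (SiO2 + CaO + others)
  Na2O = 100 - (73.9 + 7.5 + 3.3) = 15.3%

15.3%


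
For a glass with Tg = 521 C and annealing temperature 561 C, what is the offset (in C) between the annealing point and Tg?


Offset = T_anneal - Tg:
  offset = 561 - 521 = 40 C

40 C


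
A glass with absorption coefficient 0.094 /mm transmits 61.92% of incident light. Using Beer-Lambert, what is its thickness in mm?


Rearrange T = exp(-alpha * thickness):
  thickness = -ln(T) / alpha
  T = 61.92/100 = 0.6192
  ln(T) = -0.47933
  -ln(T) = 0.47933
  thickness = 0.47933 / 0.094 = 5.1 mm

5.1 mm


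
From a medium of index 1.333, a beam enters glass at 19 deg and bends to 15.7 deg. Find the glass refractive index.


Apply Snell's law: n1 * sin(theta1) = n2 * sin(theta2)
  n2 = n1 * sin(theta1) / sin(theta2)
  sin(19) = 0.325568
  sin(15.7) = 0.2706
  n2 = 1.333 * 0.325568 / 0.2706 = 1.6038

1.6038


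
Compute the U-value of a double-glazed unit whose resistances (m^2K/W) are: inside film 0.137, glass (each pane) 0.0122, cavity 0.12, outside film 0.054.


Total thermal resistance (series):
  R_total = R_in + R_glass + R_air + R_glass + R_out
  R_total = 0.137 + 0.0122 + 0.12 + 0.0122 + 0.054 = 0.3354 m^2K/W
U-value = 1 / R_total = 1 / 0.3354 = 2.982 W/m^2K

2.982 W/m^2K


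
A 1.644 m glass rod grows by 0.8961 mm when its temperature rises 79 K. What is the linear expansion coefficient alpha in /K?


Rearrange dL = alpha * L0 * dT for alpha:
  alpha = dL / (L0 * dT)
  alpha = (0.8961 / 1000) / (1.644 * 79) = 0.0000069 /K = 6.9 x 10^-6 /K

6.9 x 10^-6 /K


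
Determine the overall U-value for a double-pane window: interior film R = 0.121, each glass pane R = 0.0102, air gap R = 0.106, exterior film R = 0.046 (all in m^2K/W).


Total thermal resistance (series):
  R_total = R_in + R_glass + R_air + R_glass + R_out
  R_total = 0.121 + 0.0102 + 0.106 + 0.0102 + 0.046 = 0.2934 m^2K/W
U-value = 1 / R_total = 1 / 0.2934 = 3.408 W/m^2K

3.408 W/m^2K


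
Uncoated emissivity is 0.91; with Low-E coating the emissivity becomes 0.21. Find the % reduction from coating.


Percentage reduction = (1 - coated/uncoated) * 100
  Ratio = 0.21 / 0.91 = 0.2308
  Reduction = (1 - 0.2308) * 100 = 76.9%

76.9%


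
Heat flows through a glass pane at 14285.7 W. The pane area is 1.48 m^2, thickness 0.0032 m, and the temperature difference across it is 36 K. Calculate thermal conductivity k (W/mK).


Fourier's law rearranged: k = Q * t / (A * dT)
  Numerator = 14285.7 * 0.0032 = 45.71424
  Denominator = 1.48 * 36 = 53.28
  k = 45.71424 / 53.28 = 0.858 W/mK

0.858 W/mK


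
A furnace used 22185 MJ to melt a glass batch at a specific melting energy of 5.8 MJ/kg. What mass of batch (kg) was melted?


Rearrange E = m * s for m:
  m = E / s
  m = 22185 / 5.8 = 3825.0 kg

3825.0 kg


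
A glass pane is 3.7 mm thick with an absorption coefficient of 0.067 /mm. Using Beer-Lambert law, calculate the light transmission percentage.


Beer-Lambert law: T = exp(-alpha * thickness)
  exponent = -0.067 * 3.7 = -0.2479
  T = exp(-0.2479) = 0.7804
  Percentage = 0.7804 * 100 = 78.04%

78.04%


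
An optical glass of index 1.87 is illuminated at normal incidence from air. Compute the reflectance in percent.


Fresnel reflectance at normal incidence:
  R = ((n - 1)/(n + 1))^2
  (n - 1)/(n + 1) = (1.87 - 1)/(1.87 + 1) = 0.303136
  R = 0.303136^2 = 0.0918914
  R(%) = 0.0918914 * 100 = 9.189%

9.189%


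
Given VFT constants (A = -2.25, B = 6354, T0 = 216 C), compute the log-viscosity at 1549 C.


VFT equation: log(eta) = A + B / (T - T0)
  T - T0 = 1549 - 216 = 1333
  B / (T - T0) = 6354 / 1333 = 4.767
  log(eta) = -2.25 + 4.767 = 2.517

2.517


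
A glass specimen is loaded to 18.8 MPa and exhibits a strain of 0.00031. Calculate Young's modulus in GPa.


Young's modulus: E = stress / strain
  E = 18.8 MPa / 0.00031 = 60645.16 MPa
Convert to GPa: 60645.16 / 1000 = 60.65 GPa

60.65 GPa


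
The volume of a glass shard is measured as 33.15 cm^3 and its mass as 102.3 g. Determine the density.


Use the definition of density:
  rho = mass / volume
  rho = 102.3 / 33.15 = 3.086 g/cm^3

3.086 g/cm^3


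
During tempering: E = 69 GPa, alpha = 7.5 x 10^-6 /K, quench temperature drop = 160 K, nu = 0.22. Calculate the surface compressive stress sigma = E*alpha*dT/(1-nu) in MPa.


Tempering stress: sigma = E * alpha * dT / (1 - nu)
  E (MPa) = 69 * 1000 = 69000
  Numerator = 69000 * (7.5 x 10^-6) * 160 = 82.8
  Denominator = 1 - 0.22 = 0.78
  sigma = 82.8 / 0.78 = 106.2 MPa

106.2 MPa


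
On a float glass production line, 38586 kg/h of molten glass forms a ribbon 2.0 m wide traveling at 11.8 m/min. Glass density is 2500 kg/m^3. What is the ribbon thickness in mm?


Ribbon cross-section from mass balance:
  Volume rate = throughput / density = 38586 / 2500 = 15.4344 m^3/h
  thickness = volume rate / (speed * 60 * width), i.e.
  thickness = throughput / (60 * speed * width * density) * 1000
  thickness = 38586 / (60 * 11.8 * 2.0 * 2500) * 1000 = 10.9 mm

10.9 mm


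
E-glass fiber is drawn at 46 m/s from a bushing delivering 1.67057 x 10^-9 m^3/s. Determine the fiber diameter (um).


Cross-sectional area from continuity:
  A = Q / v = 1.67057 x 10^-9 / 46 = 3.631674 x 10^-11 m^2
Diameter from circular cross-section:
  d = sqrt(4A / pi) * 10^6 (m -> um)
  d = sqrt(4 * 3.631674 x 10^-11 / pi) * 10^6 = 6.8 um

6.8 um


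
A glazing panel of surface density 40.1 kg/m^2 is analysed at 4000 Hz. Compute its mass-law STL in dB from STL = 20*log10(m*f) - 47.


Mass law: STL = 20 * log10(m * f) - 47
  m * f = 40.1 * 4000 = 160400
  log10(160400) = 5.2052
  STL = 20 * 5.2052 - 47 = 104.104 - 47 = 57.1 dB

57.1 dB


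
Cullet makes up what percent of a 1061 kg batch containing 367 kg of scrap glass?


Cullet ratio = (cullet mass / total batch mass) * 100
  Ratio = 367 / 1061 * 100 = 34.59%

34.59%


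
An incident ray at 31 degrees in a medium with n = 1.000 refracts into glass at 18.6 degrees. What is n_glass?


Apply Snell's law: n1 * sin(theta1) = n2 * sin(theta2)
  n2 = n1 * sin(theta1) / sin(theta2)
  sin(31) = 0.515038
  sin(18.6) = 0.318959
  n2 = 1.000 * 0.515038 / 0.318959 = 1.6147

1.6147


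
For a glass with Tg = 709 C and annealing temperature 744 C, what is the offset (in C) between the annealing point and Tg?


Offset = T_anneal - Tg:
  offset = 744 - 709 = 35 C

35 C


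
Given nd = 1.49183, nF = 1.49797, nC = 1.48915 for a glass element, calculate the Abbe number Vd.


Abbe number formula: Vd = (nd - 1) / (nF - nC)
  nd - 1 = 1.49183 - 1 = 0.49183
  nF - nC = 1.49797 - 1.48915 = 0.00882
  Vd = 0.49183 / 0.00882 = 55.76

55.76


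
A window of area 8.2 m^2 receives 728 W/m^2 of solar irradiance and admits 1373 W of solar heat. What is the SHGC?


Rearrange Q = Area * SHGC * Irradiance:
  SHGC = Q / (Area * Irradiance)
  SHGC = 1373 / (8.2 * 728) = 0.23

0.23
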